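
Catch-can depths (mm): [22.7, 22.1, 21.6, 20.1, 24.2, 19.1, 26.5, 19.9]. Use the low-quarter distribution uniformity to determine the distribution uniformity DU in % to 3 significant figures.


Approach: apply the low-quarter distribution uniformity, DU = (mean of lowest quarter of readings / overall mean)*100.
sorted lowest 2 of 8: [19.1, 19.9] -> mean = 19.500 mm
overall mean = 22.025 mm
DU = (19.500/22.025)*100 = 88.5 %
Therefore the distribution uniformity DU = 88.5 %.


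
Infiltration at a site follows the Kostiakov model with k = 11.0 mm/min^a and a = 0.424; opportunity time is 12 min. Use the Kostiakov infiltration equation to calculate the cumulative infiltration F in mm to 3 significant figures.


Approach: apply the Kostiakov infiltration equation, F = k*t^a.
F = 11.0 * 12^0.424 = 31.5 mm
Therefore the cumulative infiltration F = 31.5 mm.


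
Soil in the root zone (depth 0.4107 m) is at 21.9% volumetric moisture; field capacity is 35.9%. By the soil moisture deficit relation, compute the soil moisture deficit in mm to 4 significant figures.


Approach: apply the soil moisture deficit relation, SMD = (FC - theta)/100 * depth * 1000.
SMD = (35.9 - 21.9)/100 * 0.4107 * 1000 = 57.50 mm
Therefore the soil moisture deficit = 57.50 mm.


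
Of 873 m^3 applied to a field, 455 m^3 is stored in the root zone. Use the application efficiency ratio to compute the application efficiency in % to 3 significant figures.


Approach: apply the application efficiency ratio, Ea = (stored/applied)*100.
Ea = (455/873)*100 = 52.1 %
Therefore the application efficiency = 52.1 %.


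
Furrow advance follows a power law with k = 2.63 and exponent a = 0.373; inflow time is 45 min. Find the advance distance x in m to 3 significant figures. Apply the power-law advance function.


Approach: apply the power-law advance function, x = k*t^a.
x = 2.63 * 45^0.373 = 10.9 m
Therefore the advance distance x = 10.9 m.


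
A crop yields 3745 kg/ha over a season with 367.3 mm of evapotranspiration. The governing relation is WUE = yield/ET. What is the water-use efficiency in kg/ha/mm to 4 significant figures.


WUE = 3745 / 367.3 = 10.20 kg/ha/mm
Therefore the water-use efficiency = 10.20 kg/ha/mm.


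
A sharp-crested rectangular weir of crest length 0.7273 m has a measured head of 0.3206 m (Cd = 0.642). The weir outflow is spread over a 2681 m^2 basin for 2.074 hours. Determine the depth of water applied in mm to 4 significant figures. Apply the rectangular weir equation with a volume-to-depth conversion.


Approach: apply the rectangular weir equation with a volume-to-depth conversion, Q = (2/3)*Cd*L*sqrt(2g)*H^1.5; d = Q*t/A * 1000.
Step 1 — weir discharge:
  Q = (2/3)*0.642*0.7273*sqrt(2*9.81)*0.3206^1.5 = 0.250295 m^3/s
Step 2 — volume: V = 0.250295 * 2.074*3600 = 1868.80 m^3
Step 3 — depth: d = V/A * 1000 = 1868.80/2681 * 1000 = 697.1 mm
Therefore the depth of water applied = 697.1 mm.


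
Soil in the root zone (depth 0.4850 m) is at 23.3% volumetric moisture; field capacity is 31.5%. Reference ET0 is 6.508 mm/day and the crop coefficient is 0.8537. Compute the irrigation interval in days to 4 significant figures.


Approach: apply soil-water budget scheduling, SMD = (FC-theta)/100*depth*1000; ETc = ET0*Kc; interval = SMD/ETc.
Step 1 — soil moisture deficit:
  SMD = (31.5 - 23.3)/100 * 0.4850 * 1000 = 39.7700 mm
Step 2 — daily crop ET (ETc = ET0*Kc):
  ETc = 6.508 * 0.8537 = 5.55588 mm/day
Step 3 — irrigation interval (SMD/ETc):
  interval = 39.7700 / 5.55588 = 7.158 days
Therefore the irrigation interval = 7.158 days.


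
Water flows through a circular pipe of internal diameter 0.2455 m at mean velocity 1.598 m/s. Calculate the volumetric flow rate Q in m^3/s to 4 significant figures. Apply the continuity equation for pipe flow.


Approach: apply the continuity equation for pipe flow, Q = A * v with A = pi*(D/2)^2.
A = pi*(0.2455/2)^2 = 0.0473361 m^2
Q = 0.0473361 * 1.598 = 0.07564 m^3/s
Therefore the volumetric flow rate Q = 0.07564 m^3/s.


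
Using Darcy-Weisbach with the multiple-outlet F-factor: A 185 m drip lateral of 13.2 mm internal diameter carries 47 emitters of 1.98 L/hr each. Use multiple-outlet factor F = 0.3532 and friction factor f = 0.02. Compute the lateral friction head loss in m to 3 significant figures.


Approach: apply Darcy-Weisbach with the multiple-outlet F-factor, Q = n*q/(3600*1000) m^3/s; v = Q/A; hf = F*f*(L/D)*(v^2/(2g)).
Q = 47*1.98/(3600*1000) = 2.5850e-05 m^3/s
A = pi*(13.2e-3/2)^2 = 1.3685e-04 m^2, so v = Q/A = 0.18890 m/s
hf = 0.3532*0.02*(185/0.0132)*(0.18890^2/(2*9.81)) = 0.180 m
Therefore the lateral friction head loss = 0.180 m.


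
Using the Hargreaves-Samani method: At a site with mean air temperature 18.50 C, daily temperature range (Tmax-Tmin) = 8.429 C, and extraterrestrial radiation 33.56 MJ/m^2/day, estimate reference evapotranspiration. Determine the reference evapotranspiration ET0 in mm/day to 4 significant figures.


Approach: apply the Hargreaves-Samani method, ET0 = 0.0023*(Tmean+17.8)*sqrt(Tmax-Tmin)*0.408*Ra.
ET0 = 0.0023*(18.50+17.8)*sqrt(8.429)*0.408*33.56 = 3.319 mm/day
Therefore the reference evapotranspiration ET0 = 3.319 mm/day.


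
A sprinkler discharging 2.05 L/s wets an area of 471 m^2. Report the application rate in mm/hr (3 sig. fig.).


Approach: apply the application rate relation, rate = (Q/A)*3600.
rate = (2.05 / 471) * 3600 = 15.7 mm/hr
Therefore the application rate = 15.7 mm/hr.


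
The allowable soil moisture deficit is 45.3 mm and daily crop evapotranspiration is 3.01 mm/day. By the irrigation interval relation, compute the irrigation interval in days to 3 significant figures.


Approach: apply the irrigation interval relation, interval = SMD / ETc.
interval = 45.3 / 3.01 = 15.0 days
Therefore the irrigation interval = 15.0 days.


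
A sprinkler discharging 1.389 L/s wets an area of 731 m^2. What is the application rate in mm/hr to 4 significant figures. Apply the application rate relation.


Approach: apply the application rate relation, rate = (Q/A)*3600.
rate = (1.389 / 731) * 3600 = 6.840 mm/hr
Therefore the application rate = 6.840 mm/hr.


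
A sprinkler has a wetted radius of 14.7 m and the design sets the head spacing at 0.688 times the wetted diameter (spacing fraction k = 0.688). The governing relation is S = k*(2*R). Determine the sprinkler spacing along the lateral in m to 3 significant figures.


S = 0.688 * (2 * 14.7) = 20.2 m
Therefore the sprinkler spacing along the lateral = 20.2 m.


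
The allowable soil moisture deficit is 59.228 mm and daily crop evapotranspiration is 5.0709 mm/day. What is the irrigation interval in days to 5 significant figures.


Approach: apply the irrigation interval relation, interval = SMD / ETc.
interval = 59.228 / 5.0709 = 11.680 days
Therefore the irrigation interval = 11.680 days.


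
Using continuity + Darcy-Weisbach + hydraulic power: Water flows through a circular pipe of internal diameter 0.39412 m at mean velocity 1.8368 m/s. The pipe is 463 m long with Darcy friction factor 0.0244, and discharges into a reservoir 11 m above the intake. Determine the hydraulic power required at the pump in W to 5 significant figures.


Approach: apply continuity + Darcy-Weisbach + hydraulic power, Q = A*v; hf = f*(L/D)*(v^2/(2g)); H = static + hf; P = rho*g*Q*H.
Step 1 — flow rate (continuity, Q = A*v):
  A = pi*(0.39412/2)^2 = 0.1219963 m^2
  Q = 0.1219963 * 1.8368 = 0.2240829 m^3/s
Step 2 — friction head loss (Darcy-Weisbach):
  hf = 0.0244 * (463/0.39412) * (1.8368^2 / (2*9.81))
  hf = 4.929094 m
Step 3 — total head: H = 11 + 4.929094 = 15.92909 m
Step 4 — hydraulic power (P = rho*g*Q*H):
  P = 1000 * 9.81 * 0.2240829 * 15.92909 = 35016 W
Therefore the hydraulic power required at the pump = 35016 W.


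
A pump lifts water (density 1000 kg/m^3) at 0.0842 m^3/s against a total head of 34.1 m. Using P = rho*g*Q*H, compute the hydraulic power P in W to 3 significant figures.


P = 1000 * 9.81 * 0.0842 * 34.1 = 28200 W
Therefore the hydraulic power P = 28200 W.


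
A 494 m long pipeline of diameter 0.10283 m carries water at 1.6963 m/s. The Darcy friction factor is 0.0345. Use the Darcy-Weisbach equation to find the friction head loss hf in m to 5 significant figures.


Approach: apply the Darcy-Weisbach equation, hf = f*(L/D)*(v^2/(2g)).
hf = 0.0345 * (494/0.10283) * (1.6963^2 / (2*9.81))
hf = 24.307 m
Therefore the friction head loss hf = 24.307 m.


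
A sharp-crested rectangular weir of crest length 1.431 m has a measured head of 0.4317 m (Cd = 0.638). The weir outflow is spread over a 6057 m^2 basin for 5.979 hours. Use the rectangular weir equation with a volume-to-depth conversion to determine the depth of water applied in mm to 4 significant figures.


Approach: apply the rectangular weir equation with a volume-to-depth conversion, Q = (2/3)*Cd*L*sqrt(2g)*H^1.5; d = Q*t/A * 1000.
Step 1 — weir discharge:
  Q = (2/3)*0.638*1.431*sqrt(2*9.81)*0.4317^1.5 = 0.764701 m^3/s
Step 2 — volume: V = 0.764701 * 5.979*3600 = 16459.7 m^3
Step 3 — depth: d = V/A * 1000 = 16459.7/6057 * 1000 = 2717 mm
Therefore the depth of water applied = 2717 mm.


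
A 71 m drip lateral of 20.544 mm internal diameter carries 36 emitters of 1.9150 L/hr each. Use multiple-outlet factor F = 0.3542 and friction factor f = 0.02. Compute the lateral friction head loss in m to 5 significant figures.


Approach: apply Darcy-Weisbach with the multiple-outlet F-factor, Q = n*q/(3600*1000) m^3/s; v = Q/A; hf = F*f*(L/D)*(v^2/(2g)).
Q = 36*1.9150/(3600*1000) = 1.915000e-05 m^3/s
A = pi*(20.544e-3/2)^2 = 3.314820e-04 m^2, so v = Q/A = 0.05777087 m/s
hf = 0.3542*0.02*(71/0.020544)*(0.05777087^2/(2*9.81)) = 0.0041646 m
Therefore the lateral friction head loss = 0.0041646 m.


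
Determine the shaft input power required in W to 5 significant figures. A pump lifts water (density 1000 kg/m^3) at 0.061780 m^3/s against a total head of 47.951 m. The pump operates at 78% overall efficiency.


Approach: apply hydraulic power then efficiency conversion, P = rho*g*Q*H; P_in = P/eta.
Step 1 — hydraulic power (P = rho*g*Q*H):
  P = 1000 * 9.81 * 0.061780 * 47.951 = 29061.27 W
Step 2 — input power: P_in = P/eta = 29061.27 / 0.78 = 37258 W
Therefore the shaft input power required = 37258 W.


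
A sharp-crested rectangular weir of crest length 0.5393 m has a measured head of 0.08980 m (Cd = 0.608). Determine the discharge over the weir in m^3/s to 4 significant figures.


Approach: apply the rectangular weir equation, Q = (2/3)*Cd*L*sqrt(2g)*H^1.5.
Q = (2/3)*0.608*0.5393*sqrt(2*9.81)*0.08980^1.5 = 0.02606 m^3/s
Therefore the discharge over the weir = 0.02606 m^3/s.


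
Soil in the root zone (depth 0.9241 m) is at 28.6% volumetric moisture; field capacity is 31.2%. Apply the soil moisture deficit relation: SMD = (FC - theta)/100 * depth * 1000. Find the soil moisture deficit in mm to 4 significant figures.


SMD = (31.2 - 28.6)/100 * 0.9241 * 1000 = 24.03 mm
Therefore the soil moisture deficit = 24.03 mm.


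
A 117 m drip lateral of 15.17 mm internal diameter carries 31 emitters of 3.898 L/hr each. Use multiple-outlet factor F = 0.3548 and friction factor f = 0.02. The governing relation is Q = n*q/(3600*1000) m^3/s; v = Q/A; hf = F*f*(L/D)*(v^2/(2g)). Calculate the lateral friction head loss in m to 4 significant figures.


Q = 31*3.898/(3600*1000) = 3.35661e-05 m^3/s
A = pi*(15.17e-3/2)^2 = 1.80743e-04 m^2, so v = Q/A = 0.185712 m/s
hf = 0.3548*0.02*(117/0.01517)*(0.185712^2/(2*9.81)) = 0.09620 m
Therefore the lateral friction head loss = 0.09620 m.


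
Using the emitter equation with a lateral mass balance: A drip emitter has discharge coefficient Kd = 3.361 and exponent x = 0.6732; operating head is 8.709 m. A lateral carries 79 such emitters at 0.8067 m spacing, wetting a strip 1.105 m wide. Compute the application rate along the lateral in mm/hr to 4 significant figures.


Approach: apply the emitter equation with a lateral mass balance, q = Kd*h^x; Q = n*q; rate = Q/(n*spacing*width).
Step 1 — single emitter flow (q = Kd*h^x):
  q = 3.361 * 8.709^0.6732 = 14.4296 L/hr
Step 2 — total lateral flow: Q = 79 * 14.4296 = 1139.94 L/hr
Step 3 — wetted area: A = 79 * 0.8067 * 1.105 = 70.4209 m^2
Step 4 — application rate: Q/A = 1139.94/70.4209 = 16.19 mm/hr
Therefore the application rate along the lateral = 16.19 mm/hr.


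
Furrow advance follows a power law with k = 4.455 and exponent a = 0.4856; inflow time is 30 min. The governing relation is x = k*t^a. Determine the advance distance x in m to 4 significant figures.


x = 4.455 * 30^0.4856 = 23.23 m
Therefore the advance distance x = 23.23 m.


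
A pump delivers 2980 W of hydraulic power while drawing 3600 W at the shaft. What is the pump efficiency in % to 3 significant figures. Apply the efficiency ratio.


Approach: apply the efficiency ratio, eta = (P_out/P_in)*100.
eta = (2980 / 3600) * 100 = 82.8 %
Therefore the pump efficiency = 82.8 %.


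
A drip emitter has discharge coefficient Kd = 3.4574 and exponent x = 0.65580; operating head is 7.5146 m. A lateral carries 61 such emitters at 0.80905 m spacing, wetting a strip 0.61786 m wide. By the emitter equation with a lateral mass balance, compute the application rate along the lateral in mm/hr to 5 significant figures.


Approach: apply the emitter equation with a lateral mass balance, q = Kd*h^x; Q = n*q; rate = Q/(n*spacing*width).
Step 1 — single emitter flow (q = Kd*h^x):
  q = 3.4574 * 7.5146^0.65580 = 12.97683 L/hr
Step 2 — total lateral flow: Q = 61 * 12.97683 = 791.5868 L/hr
Step 3 — wetted area: A = 61 * 0.80905 * 0.61786 = 30.49266 m^2
Step 4 — application rate: Q/A = 791.5868/30.49266 = 25.960 mm/hr
Therefore the application rate along the lateral = 25.960 mm/hr.


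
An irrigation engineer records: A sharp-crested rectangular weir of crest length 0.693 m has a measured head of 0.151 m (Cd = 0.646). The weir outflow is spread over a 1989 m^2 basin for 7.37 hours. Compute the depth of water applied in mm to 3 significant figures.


Approach: apply the rectangular weir equation with a volume-to-depth conversion, Q = (2/3)*Cd*L*sqrt(2g)*H^1.5; d = Q*t/A * 1000.
Step 1 — weir discharge:
  Q = (2/3)*0.646*0.693*sqrt(2*9.81)*0.151^1.5 = 0.077569 m^3/s
Step 2 — volume: V = 0.077569 * 7.37*3600 = 2058.1 m^3
Step 3 — depth: d = V/A * 1000 = 2058.1/1989 * 1000 = 1030 mm
Therefore the depth of water applied = 1030 mm.


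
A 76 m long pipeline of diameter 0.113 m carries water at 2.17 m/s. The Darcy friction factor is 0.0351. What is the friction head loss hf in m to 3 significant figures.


Approach: apply the Darcy-Weisbach equation, hf = f*(L/D)*(v^2/(2g)).
hf = 0.0351 * (76/0.113) * (2.17^2 / (2*9.81))
hf = 5.67 m
Therefore the friction head loss hf = 5.67 m.


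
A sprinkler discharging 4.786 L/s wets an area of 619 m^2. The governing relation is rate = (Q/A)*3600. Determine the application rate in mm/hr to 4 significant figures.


rate = (4.786 / 619) * 3600 = 27.83 mm/hr
Therefore the application rate = 27.83 mm/hr.


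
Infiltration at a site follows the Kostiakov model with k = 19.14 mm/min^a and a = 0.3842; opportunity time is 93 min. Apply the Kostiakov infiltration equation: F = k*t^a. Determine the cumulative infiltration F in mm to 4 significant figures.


F = 19.14 * 93^0.3842 = 109.2 mm
Therefore the cumulative infiltration F = 109.2 mm.


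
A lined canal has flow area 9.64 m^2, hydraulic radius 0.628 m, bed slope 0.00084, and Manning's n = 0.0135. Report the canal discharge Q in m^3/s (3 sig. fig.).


Approach: apply Manning's equation, Q = (1/n)*A*R^(2/3)*S^(1/2).
Q = (1/0.0135) * 9.64 * 0.628^(2/3) * 0.00084^(1/2) = 15.2 m^3/s
Therefore the canal discharge Q = 15.2 m^3/s.


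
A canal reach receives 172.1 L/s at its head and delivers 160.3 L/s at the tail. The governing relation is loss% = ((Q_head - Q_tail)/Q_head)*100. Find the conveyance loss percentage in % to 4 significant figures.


loss = ((172.1 - 160.3)/172.1)*100 = 6.856 %
Therefore the conveyance loss percentage = 6.856 %.


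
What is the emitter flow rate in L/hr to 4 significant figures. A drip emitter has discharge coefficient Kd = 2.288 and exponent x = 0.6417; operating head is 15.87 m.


Approach: apply the emitter characteristic equation, q = Kd * h^x.
q = 2.288 * 15.87^0.6417 = 13.49 L/hr
Therefore the emitter flow rate = 13.49 L/hr.


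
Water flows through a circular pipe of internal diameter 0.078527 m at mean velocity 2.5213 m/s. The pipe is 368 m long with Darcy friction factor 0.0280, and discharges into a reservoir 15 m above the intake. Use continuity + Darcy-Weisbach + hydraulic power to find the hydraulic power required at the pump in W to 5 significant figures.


Approach: apply continuity + Darcy-Weisbach + hydraulic power, Q = A*v; hf = f*(L/D)*(v^2/(2g)); H = static + hf; P = rho*g*Q*H.
Step 1 — flow rate (continuity, Q = A*v):
  A = pi*(0.078527/2)^2 = 0.004843150 m^2
  Q = 0.004843150 * 2.5213 = 0.01221103 m^3/s
Step 2 — friction head loss (Darcy-Weisbach):
  hf = 0.0280 * (368/0.078527) * (2.5213^2 / (2*9.81))
  hf = 42.51448 m
Step 3 — total head: H = 15 + 42.51448 = 57.51448 m
Step 4 — hydraulic power (P = rho*g*Q*H):
  P = 1000 * 9.81 * 0.01221103 * 57.51448 = 6889.7 W
Therefore the hydraulic power required at the pump = 6889.7 W.


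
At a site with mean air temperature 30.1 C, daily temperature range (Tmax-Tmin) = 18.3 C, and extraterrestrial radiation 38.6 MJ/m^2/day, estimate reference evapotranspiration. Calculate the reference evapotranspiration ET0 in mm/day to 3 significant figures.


Approach: apply the Hargreaves-Samani method, ET0 = 0.0023*(Tmean+17.8)*sqrt(Tmax-Tmin)*0.408*Ra.
ET0 = 0.0023*(30.1+17.8)*sqrt(18.3)*0.408*38.6 = 7.42 mm/day
Therefore the reference evapotranspiration ET0 = 7.42 mm/day.


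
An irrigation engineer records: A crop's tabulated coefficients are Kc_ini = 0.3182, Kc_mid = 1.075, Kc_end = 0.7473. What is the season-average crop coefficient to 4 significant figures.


Approach: apply a simple seasonal average, Kc_avg = (Kc_ini + Kc_mid + Kc_end)/3.
Kc_avg = (0.3182 + 1.075 + 0.7473)/3 = 0.7135
Therefore the season-average crop coefficient = 0.7135.


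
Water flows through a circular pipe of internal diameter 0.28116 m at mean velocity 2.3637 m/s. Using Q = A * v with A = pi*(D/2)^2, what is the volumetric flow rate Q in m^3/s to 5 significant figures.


A = pi*(0.28116/2)^2 = 0.06208647 m^2
Q = 0.06208647 * 2.3637 = 0.14675 m^3/s
Therefore the volumetric flow rate Q = 0.14675 m^3/s.


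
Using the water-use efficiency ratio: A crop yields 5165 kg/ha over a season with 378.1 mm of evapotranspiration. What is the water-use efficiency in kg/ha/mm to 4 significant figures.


Approach: apply the water-use efficiency ratio, WUE = yield/ET.
WUE = 5165 / 378.1 = 13.66 kg/ha/mm
Therefore the water-use efficiency = 13.66 kg/ha/mm.


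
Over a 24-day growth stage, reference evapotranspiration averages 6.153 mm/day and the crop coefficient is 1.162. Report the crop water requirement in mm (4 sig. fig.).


Approach: apply the crop water requirement relation, CWR = ET0 * Kc * days.
CWR = 6.153 * 1.162 * 24 = 171.6 mm
Therefore the crop water requirement = 171.6 mm.


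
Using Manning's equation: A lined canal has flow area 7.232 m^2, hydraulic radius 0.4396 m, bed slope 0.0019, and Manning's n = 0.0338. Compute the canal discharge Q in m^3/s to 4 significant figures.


Approach: apply Manning's equation, Q = (1/n)*A*R^(2/3)*S^(1/2).
Q = (1/0.0338) * 7.232 * 0.4396^(2/3) * 0.0019^(1/2) = 5.392 m^3/s
Therefore the canal discharge Q = 5.392 m^3/s.


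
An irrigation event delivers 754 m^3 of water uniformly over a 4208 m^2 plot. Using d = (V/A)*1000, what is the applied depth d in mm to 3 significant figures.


d = (754 / 4208) * 1000 = 179 mm
Therefore the applied depth d = 179 mm.


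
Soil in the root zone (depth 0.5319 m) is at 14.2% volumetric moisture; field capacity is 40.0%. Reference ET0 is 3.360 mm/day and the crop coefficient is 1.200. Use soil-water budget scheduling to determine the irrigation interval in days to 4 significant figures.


Approach: apply soil-water budget scheduling, SMD = (FC-theta)/100*depth*1000; ETc = ET0*Kc; interval = SMD/ETc.
Step 1 — soil moisture deficit:
  SMD = (40.0 - 14.2)/100 * 0.5319 * 1000 = 137.230 mm
Step 2 — daily crop ET (ETc = ET0*Kc):
  ETc = 3.360 * 1.200 = 4.03200 mm/day
Step 3 — irrigation interval (SMD/ETc):
  interval = 137.230 / 4.03200 = 34.04 days
Therefore the irrigation interval = 34.04 days.


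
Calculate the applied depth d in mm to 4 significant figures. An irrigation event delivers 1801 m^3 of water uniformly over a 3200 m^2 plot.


Approach: apply depth from volume over area, d = (V/A)*1000.
d = (1801 / 3200) * 1000 = 562.8 mm
Therefore the applied depth d = 562.8 mm.


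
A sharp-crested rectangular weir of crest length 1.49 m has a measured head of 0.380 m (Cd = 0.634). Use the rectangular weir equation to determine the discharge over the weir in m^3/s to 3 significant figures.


Approach: apply the rectangular weir equation, Q = (2/3)*Cd*L*sqrt(2g)*H^1.5.
Q = (2/3)*0.634*1.49*sqrt(2*9.81)*0.380^1.5 = 0.653 m^3/s
Therefore the discharge over the weir = 0.653 m^3/s.


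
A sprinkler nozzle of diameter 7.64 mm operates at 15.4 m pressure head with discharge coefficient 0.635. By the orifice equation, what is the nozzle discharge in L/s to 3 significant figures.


Approach: apply the orifice equation, Q = Cd*A*sqrt(2*g*h), A = pi*(d/2)^2.
A = pi*(7.64e-3/2)^2 = 4.5843e-05 m^2
Q = 0.635 * 4.5843e-05 * sqrt(2*9.81*15.4) * 1000 = 0.506 L/s
Therefore the nozzle discharge = 0.506 L/s.


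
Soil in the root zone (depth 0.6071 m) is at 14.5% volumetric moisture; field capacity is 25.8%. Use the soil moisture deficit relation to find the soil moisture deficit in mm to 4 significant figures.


Approach: apply the soil moisture deficit relation, SMD = (FC - theta)/100 * depth * 1000.
SMD = (25.8 - 14.5)/100 * 0.6071 * 1000 = 68.60 mm
Therefore the soil moisture deficit = 68.60 mm.


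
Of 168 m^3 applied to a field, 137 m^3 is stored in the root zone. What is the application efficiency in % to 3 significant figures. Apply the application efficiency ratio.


Approach: apply the application efficiency ratio, Ea = (stored/applied)*100.
Ea = (137/168)*100 = 81.5 %
Therefore the application efficiency = 81.5 %.


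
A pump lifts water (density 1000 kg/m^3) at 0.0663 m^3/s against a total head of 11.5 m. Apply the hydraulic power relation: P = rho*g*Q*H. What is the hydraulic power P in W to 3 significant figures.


P = 1000 * 9.81 * 0.0663 * 11.5 = 7480 W
Therefore the hydraulic power P = 7480 W.


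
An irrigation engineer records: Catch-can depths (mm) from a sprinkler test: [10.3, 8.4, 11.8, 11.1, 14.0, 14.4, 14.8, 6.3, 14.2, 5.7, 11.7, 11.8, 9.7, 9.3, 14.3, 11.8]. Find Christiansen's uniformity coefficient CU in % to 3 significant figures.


Approach: apply Christiansen's uniformity coefficient, CU = (1 - mean_abs_deviation/mean)*100.
mean = 11.225 mm
mean |d_i - mean| = 2.2219 mm
CU = (1 - 2.2219/11.225)*100 = 80.2 %
Therefore Christiansen's uniformity coefficient CU = 80.2 %.


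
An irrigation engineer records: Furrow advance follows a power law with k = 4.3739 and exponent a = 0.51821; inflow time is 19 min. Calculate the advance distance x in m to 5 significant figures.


Approach: apply the power-law advance function, x = k*t^a.
x = 4.3739 * 19^0.51821 = 20.116 m
Therefore the advance distance x = 20.116 m.


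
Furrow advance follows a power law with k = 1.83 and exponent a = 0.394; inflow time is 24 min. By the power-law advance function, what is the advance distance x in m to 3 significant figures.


Approach: apply the power-law advance function, x = k*t^a.
x = 1.83 * 24^0.394 = 6.40 m
Therefore the advance distance x = 6.40 m.


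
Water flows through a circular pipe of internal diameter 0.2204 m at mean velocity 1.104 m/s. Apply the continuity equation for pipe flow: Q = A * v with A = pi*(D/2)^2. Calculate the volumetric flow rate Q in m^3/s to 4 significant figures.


A = pi*(0.2204/2)^2 = 0.0381516 m^2
Q = 0.0381516 * 1.104 = 0.04212 m^3/s
Therefore the volumetric flow rate Q = 0.04212 m^3/s.


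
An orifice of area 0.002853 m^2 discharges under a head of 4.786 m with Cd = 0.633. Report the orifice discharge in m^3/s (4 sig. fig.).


Approach: apply the orifice equation, Q = Cd*A*sqrt(2*g*h).
Q = 0.633 * 0.002853 * sqrt(2*9.81*4.786) = 0.01750 m^3/s
Therefore the orifice discharge = 0.01750 m^3/s.


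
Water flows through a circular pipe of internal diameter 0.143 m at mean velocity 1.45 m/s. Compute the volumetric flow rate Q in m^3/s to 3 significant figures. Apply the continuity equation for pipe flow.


Approach: apply the continuity equation for pipe flow, Q = A * v with A = pi*(D/2)^2.
A = pi*(0.143/2)^2 = 0.016061 m^2
Q = 0.016061 * 1.45 = 0.0233 m^3/s
Therefore the volumetric flow rate Q = 0.0233 m^3/s.


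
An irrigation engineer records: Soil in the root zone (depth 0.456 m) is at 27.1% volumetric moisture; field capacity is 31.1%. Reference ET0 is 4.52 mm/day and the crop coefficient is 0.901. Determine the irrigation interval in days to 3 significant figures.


Approach: apply soil-water budget scheduling, SMD = (FC-theta)/100*depth*1000; ETc = ET0*Kc; interval = SMD/ETc.
Step 1 — soil moisture deficit:
  SMD = (31.1 - 27.1)/100 * 0.456 * 1000 = 18.240 mm
Step 2 — daily crop ET (ETc = ET0*Kc):
  ETc = 4.52 * 0.901 = 4.0725 mm/day
Step 3 — irrigation interval (SMD/ETc):
  interval = 18.240 / 4.0725 = 4.48 days
Therefore the irrigation interval = 4.48 days.


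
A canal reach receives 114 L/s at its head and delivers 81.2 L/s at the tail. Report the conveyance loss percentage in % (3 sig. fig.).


Approach: apply the conveyance loss ratio, loss% = ((Q_head - Q_tail)/Q_head)*100.
loss = ((114 - 81.2)/114)*100 = 28.8 %
Therefore the conveyance loss percentage = 28.8 %.


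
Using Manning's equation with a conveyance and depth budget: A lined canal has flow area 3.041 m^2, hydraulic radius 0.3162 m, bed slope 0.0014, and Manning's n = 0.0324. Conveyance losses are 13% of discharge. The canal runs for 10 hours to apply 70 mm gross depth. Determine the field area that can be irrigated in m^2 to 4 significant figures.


Approach: apply Manning's equation with a conveyance and depth budget, Q = (1/n)*A*R^(2/3)*S^(1/2); Q_field = Q*(1-loss); Area = Q_field*t/(d/1000).
Step 1 — canal discharge (Manning's equation):
  Q = (1/0.0324) * 3.041 * 0.3162^(2/3) * 0.0014^(1/2) = 1.62996 m^3/s
Step 2 — delivered flow: Q_field = 1.62996*(1 - 13/100) = 1.41806 m^3/s
Step 3 — volume delivered: V = 1.41806 * 10*3600 = 51050.3 m^3
Step 4 — area served: A = V / (depth/1000) = 51050.3 / 0.07 = 729300 m^2
Therefore the field area that can be irrigated = 729300 m^2.


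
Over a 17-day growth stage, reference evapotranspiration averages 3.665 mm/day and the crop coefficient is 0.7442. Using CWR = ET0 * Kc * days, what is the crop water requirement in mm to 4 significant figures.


CWR = 3.665 * 0.7442 * 17 = 46.37 mm
Therefore the crop water requirement = 46.37 mm.


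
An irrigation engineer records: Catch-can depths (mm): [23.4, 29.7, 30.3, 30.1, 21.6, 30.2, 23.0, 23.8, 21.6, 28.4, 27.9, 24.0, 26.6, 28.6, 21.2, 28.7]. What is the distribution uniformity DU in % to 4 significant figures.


Approach: apply the low-quarter distribution uniformity, DU = (mean of lowest quarter of readings / overall mean)*100.
sorted lowest 4 of 16: [21.2, 21.6, 21.6, 23.0] -> mean = 21.8500 mm
overall mean = 26.1938 mm
DU = (21.8500/26.1938)*100 = 83.42 %
Therefore the distribution uniformity DU = 83.42 %.


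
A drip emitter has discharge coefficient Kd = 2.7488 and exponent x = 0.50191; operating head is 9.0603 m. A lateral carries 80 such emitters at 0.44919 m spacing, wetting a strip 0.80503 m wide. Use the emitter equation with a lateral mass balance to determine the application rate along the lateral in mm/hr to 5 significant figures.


Approach: apply the emitter equation with a lateral mass balance, q = Kd*h^x; Q = n*q; rate = Q/(n*spacing*width).
Step 1 — single emitter flow (q = Kd*h^x):
  q = 2.7488 * 9.0603^0.50191 = 8.308882 L/hr
Step 2 — total lateral flow: Q = 80 * 8.308882 = 664.7105 L/hr
Step 3 — wetted area: A = 80 * 0.44919 * 0.80503 = 28.92891 m^2
Step 4 — application rate: Q/A = 664.7105/28.92891 = 22.977 mm/hr
Therefore the application rate along the lateral = 22.977 mm/hr.


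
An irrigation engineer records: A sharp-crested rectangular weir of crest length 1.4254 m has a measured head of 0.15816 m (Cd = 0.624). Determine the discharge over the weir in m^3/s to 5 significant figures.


Approach: apply the rectangular weir equation, Q = (2/3)*Cd*L*sqrt(2g)*H^1.5.
Q = (2/3)*0.624*1.4254*sqrt(2*9.81)*0.15816^1.5 = 0.16521 m^3/s
Therefore the discharge over the weir = 0.16521 m^3/s.


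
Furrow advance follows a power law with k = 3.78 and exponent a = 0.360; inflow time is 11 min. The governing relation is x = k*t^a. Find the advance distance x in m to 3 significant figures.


x = 3.78 * 11^0.360 = 8.96 m
Therefore the advance distance x = 8.96 m.


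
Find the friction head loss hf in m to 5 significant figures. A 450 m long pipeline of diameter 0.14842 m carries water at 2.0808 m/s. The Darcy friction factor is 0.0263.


Approach: apply the Darcy-Weisbach equation, hf = f*(L/D)*(v^2/(2g)).
hf = 0.0263 * (450/0.14842) * (2.0808^2 / (2*9.81))
hf = 17.597 m
Therefore the friction head loss hf = 17.597 m.


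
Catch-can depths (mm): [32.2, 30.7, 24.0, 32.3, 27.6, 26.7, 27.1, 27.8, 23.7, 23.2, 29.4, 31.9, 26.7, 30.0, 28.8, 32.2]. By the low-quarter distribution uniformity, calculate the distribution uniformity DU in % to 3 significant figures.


Approach: apply the low-quarter distribution uniformity, DU = (mean of lowest quarter of readings / overall mean)*100.
sorted lowest 4 of 16: [23.2, 23.7, 24.0, 26.7] -> mean = 24.400 mm
overall mean = 28.394 mm
DU = (24.400/28.394)*100 = 85.9 %
Therefore the distribution uniformity DU = 85.9 %.


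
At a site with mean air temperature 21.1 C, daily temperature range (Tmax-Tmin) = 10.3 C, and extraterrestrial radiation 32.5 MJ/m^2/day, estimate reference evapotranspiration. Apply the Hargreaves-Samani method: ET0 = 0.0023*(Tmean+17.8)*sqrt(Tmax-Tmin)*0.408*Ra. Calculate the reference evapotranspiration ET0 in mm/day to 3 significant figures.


ET0 = 0.0023*(21.1+17.8)*sqrt(10.3)*0.408*32.5 = 3.81 mm/day
Therefore the reference evapotranspiration ET0 = 3.81 mm/day.


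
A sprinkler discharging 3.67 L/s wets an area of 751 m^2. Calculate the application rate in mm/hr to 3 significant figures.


Approach: apply the application rate relation, rate = (Q/A)*3600.
rate = (3.67 / 751) * 3600 = 17.6 mm/hr
Therefore the application rate = 17.6 mm/hr.


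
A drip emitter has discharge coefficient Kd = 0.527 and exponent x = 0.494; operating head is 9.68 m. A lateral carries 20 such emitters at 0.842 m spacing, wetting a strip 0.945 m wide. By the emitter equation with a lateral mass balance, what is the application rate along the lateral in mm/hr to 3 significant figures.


Approach: apply the emitter equation with a lateral mass balance, q = Kd*h^x; Q = n*q; rate = Q/(n*spacing*width).
Step 1 — single emitter flow (q = Kd*h^x):
  q = 0.527 * 9.68^0.494 = 1.6175 L/hr
Step 2 — total lateral flow: Q = 20 * 1.6175 = 32.349 L/hr
Step 3 — wetted area: A = 20 * 0.842 * 0.945 = 15.914 m^2
Step 4 — application rate: Q/A = 32.349/15.914 = 2.03 mm/hr
Therefore the application rate along the lateral = 2.03 mm/hr.


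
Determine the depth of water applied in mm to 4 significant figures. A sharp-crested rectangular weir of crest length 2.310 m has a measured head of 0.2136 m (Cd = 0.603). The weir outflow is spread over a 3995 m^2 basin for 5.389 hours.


Approach: apply the rectangular weir equation with a volume-to-depth conversion, Q = (2/3)*Cd*L*sqrt(2g)*H^1.5; d = Q*t/A * 1000.
Step 1 — weir discharge:
  Q = (2/3)*0.603*2.310*sqrt(2*9.81)*0.2136^1.5 = 0.406059 m^3/s
Step 2 — volume: V = 0.406059 * 5.389*3600 = 7877.71 m^3
Step 3 — depth: d = V/A * 1000 = 7877.71/3995 * 1000 = 1972 mm
Therefore the depth of water applied = 1972 mm.


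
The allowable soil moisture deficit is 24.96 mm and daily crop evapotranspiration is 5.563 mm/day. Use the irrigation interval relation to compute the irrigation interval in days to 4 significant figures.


Approach: apply the irrigation interval relation, interval = SMD / ETc.
interval = 24.96 / 5.563 = 4.487 days
Therefore the irrigation interval = 4.487 days.


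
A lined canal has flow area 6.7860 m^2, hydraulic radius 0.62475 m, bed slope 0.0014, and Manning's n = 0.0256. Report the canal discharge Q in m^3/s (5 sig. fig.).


Approach: apply Manning's equation, Q = (1/n)*A*R^(2/3)*S^(1/2).
Q = (1/0.0256) * 6.7860 * 0.62475^(2/3) * 0.0014^(1/2) = 7.2484 m^3/s
Therefore the canal discharge Q = 7.2484 m^3/s.


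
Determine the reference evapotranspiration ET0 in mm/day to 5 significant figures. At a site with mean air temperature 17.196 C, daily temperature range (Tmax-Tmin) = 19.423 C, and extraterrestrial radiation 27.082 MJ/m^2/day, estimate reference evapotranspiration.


Approach: apply the Hargreaves-Samani method, ET0 = 0.0023*(Tmean+17.8)*sqrt(Tmax-Tmin)*0.408*Ra.
ET0 = 0.0023*(17.196+17.8)*sqrt(19.423)*0.408*27.082 = 3.9196 mm/day
Therefore the reference evapotranspiration ET0 = 3.9196 mm/day.


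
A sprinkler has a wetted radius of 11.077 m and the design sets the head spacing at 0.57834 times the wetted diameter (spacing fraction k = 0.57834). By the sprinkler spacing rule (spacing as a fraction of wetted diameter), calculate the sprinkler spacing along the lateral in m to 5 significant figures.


Approach: apply the sprinkler spacing rule (spacing as a fraction of wetted diameter), S = k*(2*R).
S = 0.57834 * (2 * 11.077) = 12.813 m
Therefore the sprinkler spacing along the lateral = 12.813 m.


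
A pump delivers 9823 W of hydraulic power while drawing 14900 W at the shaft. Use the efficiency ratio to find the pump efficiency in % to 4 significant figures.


Approach: apply the efficiency ratio, eta = (P_out/P_in)*100.
eta = (9823 / 14900) * 100 = 65.93 %
Therefore the pump efficiency = 65.93 %.


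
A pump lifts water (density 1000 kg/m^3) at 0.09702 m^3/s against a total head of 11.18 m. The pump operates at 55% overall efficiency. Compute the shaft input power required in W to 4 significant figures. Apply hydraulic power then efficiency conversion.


Approach: apply hydraulic power then efficiency conversion, P = rho*g*Q*H; P_in = P/eta.
Step 1 — hydraulic power (P = rho*g*Q*H):
  P = 1000 * 9.81 * 0.09702 * 11.18 = 10640.7 W
Step 2 — input power: P_in = P/eta = 10640.7 / 0.55 = 19350 W
Therefore the shaft input power required = 19350 W.


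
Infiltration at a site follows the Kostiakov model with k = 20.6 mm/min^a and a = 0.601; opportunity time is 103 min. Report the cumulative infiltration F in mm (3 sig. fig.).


Approach: apply the Kostiakov infiltration equation, F = k*t^a.
F = 20.6 * 103^0.601 = 334 mm
Therefore the cumulative infiltration F = 334 mm.


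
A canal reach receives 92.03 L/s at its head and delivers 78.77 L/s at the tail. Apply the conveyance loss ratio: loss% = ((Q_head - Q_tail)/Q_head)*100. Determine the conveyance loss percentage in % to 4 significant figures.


loss = ((92.03 - 78.77)/92.03)*100 = 14.41 %
Therefore the conveyance loss percentage = 14.41 %.


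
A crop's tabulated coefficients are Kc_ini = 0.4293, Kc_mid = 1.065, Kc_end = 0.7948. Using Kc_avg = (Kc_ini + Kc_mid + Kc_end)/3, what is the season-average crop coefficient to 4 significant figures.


Kc_avg = (0.4293 + 1.065 + 0.7948)/3 = 0.7630
Therefore the season-average crop coefficient = 0.7630.


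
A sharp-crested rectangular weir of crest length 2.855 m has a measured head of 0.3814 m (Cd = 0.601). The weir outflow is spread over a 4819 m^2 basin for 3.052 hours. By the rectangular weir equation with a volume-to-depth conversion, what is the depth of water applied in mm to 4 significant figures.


Approach: apply the rectangular weir equation with a volume-to-depth conversion, Q = (2/3)*Cd*L*sqrt(2g)*H^1.5; d = Q*t/A * 1000.
Step 1 — weir discharge:
  Q = (2/3)*0.601*2.855*sqrt(2*9.81)*0.3814^1.5 = 1.19347 m^3/s
Step 2 — volume: V = 1.19347 * 3.052*3600 = 13112.8 m^3
Step 3 — depth: d = V/A * 1000 = 13112.8/4819 * 1000 = 2721 mm
Therefore the depth of water applied = 2721 mm.


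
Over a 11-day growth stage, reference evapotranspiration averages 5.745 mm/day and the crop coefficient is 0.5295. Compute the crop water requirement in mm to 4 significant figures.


Approach: apply the crop water requirement relation, CWR = ET0 * Kc * days.
CWR = 5.745 * 0.5295 * 11 = 33.46 mm
Therefore the crop water requirement = 33.46 mm.


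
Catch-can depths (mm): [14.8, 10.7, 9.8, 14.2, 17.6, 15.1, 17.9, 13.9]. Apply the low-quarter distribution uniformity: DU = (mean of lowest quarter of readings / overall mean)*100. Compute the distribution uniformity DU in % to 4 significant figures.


sorted lowest 2 of 8: [9.8, 10.7] -> mean = 10.2500 mm
overall mean = 14.2500 mm
DU = (10.2500/14.2500)*100 = 71.93 %
Therefore the distribution uniformity DU = 71.93 %.


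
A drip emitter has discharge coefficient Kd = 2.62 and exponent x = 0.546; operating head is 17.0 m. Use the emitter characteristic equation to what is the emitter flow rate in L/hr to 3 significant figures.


Approach: apply the emitter characteristic equation, q = Kd * h^x.
q = 2.62 * 17.0^0.546 = 12.3 L/hr
Therefore the emitter flow rate = 12.3 L/hr.


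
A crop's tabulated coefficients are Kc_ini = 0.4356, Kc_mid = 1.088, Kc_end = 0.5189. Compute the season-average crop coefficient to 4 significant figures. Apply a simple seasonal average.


Approach: apply a simple seasonal average, Kc_avg = (Kc_ini + Kc_mid + Kc_end)/3.
Kc_avg = (0.4356 + 1.088 + 0.5189)/3 = 0.6808
Therefore the season-average crop coefficient = 0.6808.


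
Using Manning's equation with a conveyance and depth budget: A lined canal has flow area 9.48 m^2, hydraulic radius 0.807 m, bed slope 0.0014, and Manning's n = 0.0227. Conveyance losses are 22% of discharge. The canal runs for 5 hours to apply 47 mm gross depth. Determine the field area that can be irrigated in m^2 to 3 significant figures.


Approach: apply Manning's equation with a conveyance and depth budget, Q = (1/n)*A*R^(2/3)*S^(1/2); Q_field = Q*(1-loss); Area = Q_field*t/(d/1000).
Step 1 — canal discharge (Manning's equation):
  Q = (1/0.0227) * 9.48 * 0.807^(2/3) * 0.0014^(1/2) = 13.544 m^3/s
Step 2 — delivered flow: Q_field = 13.544*(1 - 22/100) = 10.565 m^3/s
Step 3 — volume delivered: V = 10.565 * 5*3600 = 190160 m^3
Step 4 — area served: A = V / (depth/1000) = 190160 / 0.047 = 4050000 m^2
Therefore the field area that can be irrigated = 4050000 m^2.


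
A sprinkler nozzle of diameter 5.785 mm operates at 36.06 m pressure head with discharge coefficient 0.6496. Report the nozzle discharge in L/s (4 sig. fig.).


Approach: apply the orifice equation, Q = Cd*A*sqrt(2*g*h), A = pi*(d/2)^2.
A = pi*(5.785e-3/2)^2 = 2.62843e-05 m^2
Q = 0.6496 * 2.62843e-05 * sqrt(2*9.81*36.06) * 1000 = 0.4542 L/s
Therefore the nozzle discharge = 0.4542 L/s.


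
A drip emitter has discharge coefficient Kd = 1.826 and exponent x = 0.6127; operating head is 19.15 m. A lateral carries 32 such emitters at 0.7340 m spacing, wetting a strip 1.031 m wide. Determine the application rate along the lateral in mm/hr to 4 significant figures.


Approach: apply the emitter equation with a lateral mass balance, q = Kd*h^x; Q = n*q; rate = Q/(n*spacing*width).
Step 1 — single emitter flow (q = Kd*h^x):
  q = 1.826 * 19.15^0.6127 = 11.1451 L/hr
Step 2 — total lateral flow: Q = 32 * 11.1451 = 356.645 L/hr
Step 3 — wetted area: A = 32 * 0.7340 * 1.031 = 24.2161 m^2
Step 4 — application rate: Q/A = 356.645/24.2161 = 14.73 mm/hr
Therefore the application rate along the lateral = 14.73 mm/hr.
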